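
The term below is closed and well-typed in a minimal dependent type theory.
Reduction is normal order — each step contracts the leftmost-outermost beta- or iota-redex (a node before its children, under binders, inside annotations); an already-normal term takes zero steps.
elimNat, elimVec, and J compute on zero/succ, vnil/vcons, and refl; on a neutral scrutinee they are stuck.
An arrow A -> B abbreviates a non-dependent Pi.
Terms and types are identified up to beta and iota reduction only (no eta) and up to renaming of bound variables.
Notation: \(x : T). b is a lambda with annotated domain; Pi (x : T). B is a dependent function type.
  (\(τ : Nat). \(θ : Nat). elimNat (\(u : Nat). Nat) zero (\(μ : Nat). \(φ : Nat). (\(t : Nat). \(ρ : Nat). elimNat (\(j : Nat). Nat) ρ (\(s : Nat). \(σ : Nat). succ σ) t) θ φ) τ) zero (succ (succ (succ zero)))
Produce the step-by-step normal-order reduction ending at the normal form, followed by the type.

normal-order reduction sequence:
  (\(τ : Nat). \(θ : Nat). elimNat (\(u : Nat). Nat) zero (\(μ : Nat). \(φ : Nat). (\(t : Nat). \(ρ : Nat). elimNat (\(j : Nat). Nat) ρ (\(s : Nat). \(σ : Nat). succ σ) t) θ φ) τ) zero (succ (succ (succ zero)))
  ~> (\(τ : Nat). elimNat (\(θ : Nat). Nat) zero (\(u : Nat). \(μ : Nat). (\(φ : Nat). \(t : Nat). elimNat (\(ρ : Nat). Nat) t (\(j : Nat). \(s : Nat). succ s) φ) τ μ) zero) (succ (succ (succ zero)))
  ~> elimNat (\(τ : Nat). Nat) zero (\(θ : Nat). \(u : Nat). (\(μ : Nat). \(φ : Nat). elimNat (\(t : Nat). Nat) φ (\(ρ : Nat). \(j : Nat). succ j) μ) (succ (succ (succ zero))) u) zero
  ~> zero
inferred type:
  Nat


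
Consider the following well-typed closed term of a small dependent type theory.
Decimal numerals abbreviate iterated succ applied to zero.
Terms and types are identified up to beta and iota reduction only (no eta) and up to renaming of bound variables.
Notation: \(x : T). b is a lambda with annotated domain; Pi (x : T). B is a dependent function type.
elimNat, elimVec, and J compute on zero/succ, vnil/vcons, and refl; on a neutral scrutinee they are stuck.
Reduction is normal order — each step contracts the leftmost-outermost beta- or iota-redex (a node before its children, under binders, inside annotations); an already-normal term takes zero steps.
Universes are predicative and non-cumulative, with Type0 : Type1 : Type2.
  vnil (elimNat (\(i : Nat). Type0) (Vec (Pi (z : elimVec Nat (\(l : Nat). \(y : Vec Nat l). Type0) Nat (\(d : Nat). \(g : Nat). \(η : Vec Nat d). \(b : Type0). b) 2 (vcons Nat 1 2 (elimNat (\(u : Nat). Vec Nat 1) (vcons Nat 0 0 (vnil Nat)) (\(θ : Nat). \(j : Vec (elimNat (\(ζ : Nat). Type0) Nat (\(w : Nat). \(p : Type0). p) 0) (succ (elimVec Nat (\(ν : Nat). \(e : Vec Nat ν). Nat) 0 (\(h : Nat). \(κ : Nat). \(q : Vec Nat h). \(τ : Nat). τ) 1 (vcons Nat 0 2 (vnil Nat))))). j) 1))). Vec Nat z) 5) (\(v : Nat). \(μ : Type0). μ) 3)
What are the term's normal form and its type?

normal form:
  vnil (Vec (Pi (i : Nat). Vec Nat i) 5)
type:
  Vec (Vec (Pi (i : Nat). Vec Nat i) 5) 0


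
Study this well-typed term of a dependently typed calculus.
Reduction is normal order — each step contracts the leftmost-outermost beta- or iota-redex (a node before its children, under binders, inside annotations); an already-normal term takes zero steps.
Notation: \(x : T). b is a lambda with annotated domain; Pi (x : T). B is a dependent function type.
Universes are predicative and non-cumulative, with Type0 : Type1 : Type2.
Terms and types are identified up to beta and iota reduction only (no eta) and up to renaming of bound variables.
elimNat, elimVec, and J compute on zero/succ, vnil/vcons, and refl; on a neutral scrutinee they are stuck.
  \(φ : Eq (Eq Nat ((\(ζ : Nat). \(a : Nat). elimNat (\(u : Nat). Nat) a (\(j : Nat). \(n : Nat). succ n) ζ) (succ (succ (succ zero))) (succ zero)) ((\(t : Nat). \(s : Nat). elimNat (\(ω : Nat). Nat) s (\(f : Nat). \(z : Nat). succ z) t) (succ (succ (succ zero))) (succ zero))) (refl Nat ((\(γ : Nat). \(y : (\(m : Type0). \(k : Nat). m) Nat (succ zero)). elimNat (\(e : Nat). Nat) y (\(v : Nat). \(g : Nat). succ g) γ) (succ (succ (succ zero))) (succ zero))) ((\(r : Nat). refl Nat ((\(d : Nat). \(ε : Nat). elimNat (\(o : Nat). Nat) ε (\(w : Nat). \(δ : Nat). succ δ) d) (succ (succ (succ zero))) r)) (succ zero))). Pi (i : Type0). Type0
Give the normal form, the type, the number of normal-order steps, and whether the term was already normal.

normal form:
  \(φ : Eq (Eq Nat (succ (succ (succ (succ zero)))) (succ (succ (succ (succ zero))))) (refl Nat (succ (succ (succ (succ zero))))) (refl Nat (succ (succ (succ (succ zero)))))). Pi (ζ : Type0). Type0
inferred type:
  Pi (φ : Eq (Eq Nat (succ (succ (succ (succ zero)))) (succ (succ (succ (succ zero))))) (refl Nat (succ (succ (succ (succ zero))))) (refl Nat (succ (succ (succ (succ zero)))))). Type1
normal-order step count: 49
started in normal form: no
first contracted redex: a beta-redex


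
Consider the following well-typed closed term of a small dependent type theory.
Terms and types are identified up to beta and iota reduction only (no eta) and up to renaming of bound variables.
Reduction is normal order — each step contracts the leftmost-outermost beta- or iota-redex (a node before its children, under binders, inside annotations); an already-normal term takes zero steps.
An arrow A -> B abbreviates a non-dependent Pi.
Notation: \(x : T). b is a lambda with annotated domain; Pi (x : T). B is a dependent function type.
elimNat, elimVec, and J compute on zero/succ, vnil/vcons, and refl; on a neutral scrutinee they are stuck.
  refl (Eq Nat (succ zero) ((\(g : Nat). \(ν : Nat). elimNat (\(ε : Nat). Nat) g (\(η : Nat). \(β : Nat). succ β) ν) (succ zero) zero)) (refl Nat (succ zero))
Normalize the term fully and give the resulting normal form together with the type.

reduced normal form:
  refl (Eq Nat (succ zero) (succ zero)) (refl Nat (succ zero))
type:
  Eq (Eq Nat (succ zero) (succ zero)) (refl Nat (succ zero)) (refl Nat (succ zero))
observation: contracting a beta-redex first, the term normalizes in 3 steps.


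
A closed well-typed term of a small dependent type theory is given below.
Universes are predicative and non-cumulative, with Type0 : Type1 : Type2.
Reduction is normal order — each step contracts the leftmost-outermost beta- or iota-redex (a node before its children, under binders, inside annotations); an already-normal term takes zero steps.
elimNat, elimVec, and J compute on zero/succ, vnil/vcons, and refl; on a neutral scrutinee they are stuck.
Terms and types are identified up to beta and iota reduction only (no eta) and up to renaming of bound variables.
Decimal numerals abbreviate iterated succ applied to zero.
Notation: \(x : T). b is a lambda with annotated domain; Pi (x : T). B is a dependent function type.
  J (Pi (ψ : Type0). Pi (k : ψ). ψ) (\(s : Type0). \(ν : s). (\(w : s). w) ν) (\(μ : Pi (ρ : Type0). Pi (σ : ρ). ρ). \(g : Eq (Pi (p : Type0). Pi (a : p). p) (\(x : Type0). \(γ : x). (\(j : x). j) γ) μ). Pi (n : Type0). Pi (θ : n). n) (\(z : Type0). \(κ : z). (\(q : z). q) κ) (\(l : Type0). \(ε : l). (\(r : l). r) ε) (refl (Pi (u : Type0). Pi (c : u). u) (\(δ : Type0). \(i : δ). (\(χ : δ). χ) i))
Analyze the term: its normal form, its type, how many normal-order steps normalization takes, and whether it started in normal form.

resulting normal form:
  \(ψ : Type0). \(k : ψ). k
the term's type:
  Pi (ψ : Type0). Pi (k : ψ). ψ
steps to reach normal form (normal order): 2
already normal: no
first redex: a J iota-redex


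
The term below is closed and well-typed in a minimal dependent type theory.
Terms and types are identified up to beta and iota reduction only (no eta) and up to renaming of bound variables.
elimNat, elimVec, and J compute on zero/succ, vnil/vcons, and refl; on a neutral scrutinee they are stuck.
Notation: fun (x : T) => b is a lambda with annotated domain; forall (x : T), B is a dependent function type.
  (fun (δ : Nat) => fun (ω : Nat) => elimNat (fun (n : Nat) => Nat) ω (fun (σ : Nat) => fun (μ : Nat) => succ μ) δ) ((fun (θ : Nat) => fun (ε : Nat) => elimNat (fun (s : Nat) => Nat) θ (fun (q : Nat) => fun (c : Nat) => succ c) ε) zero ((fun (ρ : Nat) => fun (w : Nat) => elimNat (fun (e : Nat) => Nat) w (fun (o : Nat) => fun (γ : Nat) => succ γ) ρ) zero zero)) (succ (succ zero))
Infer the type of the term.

the term's type:
  Nat


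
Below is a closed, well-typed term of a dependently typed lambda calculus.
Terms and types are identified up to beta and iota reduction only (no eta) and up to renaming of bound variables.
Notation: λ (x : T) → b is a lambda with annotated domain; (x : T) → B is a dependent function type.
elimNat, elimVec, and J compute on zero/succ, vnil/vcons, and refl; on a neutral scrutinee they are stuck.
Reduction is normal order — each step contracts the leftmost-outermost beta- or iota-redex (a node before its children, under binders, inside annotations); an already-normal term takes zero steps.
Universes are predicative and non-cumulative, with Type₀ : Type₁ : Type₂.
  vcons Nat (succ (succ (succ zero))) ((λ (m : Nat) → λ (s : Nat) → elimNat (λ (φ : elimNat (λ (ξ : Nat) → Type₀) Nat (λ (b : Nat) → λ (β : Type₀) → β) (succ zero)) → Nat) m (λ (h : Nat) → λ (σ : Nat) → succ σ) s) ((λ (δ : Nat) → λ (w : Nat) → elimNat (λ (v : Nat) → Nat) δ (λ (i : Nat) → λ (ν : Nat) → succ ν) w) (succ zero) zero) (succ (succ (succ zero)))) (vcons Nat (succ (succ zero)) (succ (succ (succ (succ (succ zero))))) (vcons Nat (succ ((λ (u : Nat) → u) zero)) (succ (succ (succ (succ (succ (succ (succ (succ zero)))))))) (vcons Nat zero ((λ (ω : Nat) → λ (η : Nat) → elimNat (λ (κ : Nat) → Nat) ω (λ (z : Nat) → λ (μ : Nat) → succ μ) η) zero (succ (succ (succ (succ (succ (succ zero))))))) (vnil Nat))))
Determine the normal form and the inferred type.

resulting normal form:
  vcons Nat (succ (succ (succ zero))) (succ (succ (succ (succ zero)))) (vcons Nat (succ (succ zero)) (succ (succ (succ (succ (succ zero))))) (vcons Nat (succ zero) (succ (succ (succ (succ (succ (succ (succ (succ zero)))))))) (vcons Nat zero (succ (succ (succ (succ (succ (succ zero)))))) (vnil Nat))))
type:
  Vec Nat (succ (succ (succ (succ zero))))


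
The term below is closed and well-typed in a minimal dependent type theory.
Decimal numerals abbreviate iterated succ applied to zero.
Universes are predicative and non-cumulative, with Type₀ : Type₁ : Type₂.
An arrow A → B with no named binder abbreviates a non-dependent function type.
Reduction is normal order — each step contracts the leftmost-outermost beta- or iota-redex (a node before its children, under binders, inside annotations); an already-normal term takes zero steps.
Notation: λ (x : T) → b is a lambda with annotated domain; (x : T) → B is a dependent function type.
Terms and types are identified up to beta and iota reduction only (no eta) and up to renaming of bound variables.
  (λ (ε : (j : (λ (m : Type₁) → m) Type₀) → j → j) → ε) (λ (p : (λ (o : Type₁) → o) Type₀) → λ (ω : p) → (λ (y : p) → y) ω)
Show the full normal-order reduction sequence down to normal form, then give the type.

normal-order reduction:
  (λ (ε : (j : (λ (m : Type₁) → m) Type₀) → j → j) → ε) (λ (p : (λ (o : Type₁) → o) Type₀) → λ (ω : p) → (λ (y : p) → y) ω)
  ~> λ (ε : (λ (j : Type₁) → j) Type₀) → λ (m : ε) → (λ (p : ε) → p) m
  ~> λ (ε : Type₀) → λ (j : ε) → (λ (m : ε) → m) j
  ~> λ (ε : Type₀) → λ (j : ε) → j
the term's type:
  (ε : Type₀) → ε → ε


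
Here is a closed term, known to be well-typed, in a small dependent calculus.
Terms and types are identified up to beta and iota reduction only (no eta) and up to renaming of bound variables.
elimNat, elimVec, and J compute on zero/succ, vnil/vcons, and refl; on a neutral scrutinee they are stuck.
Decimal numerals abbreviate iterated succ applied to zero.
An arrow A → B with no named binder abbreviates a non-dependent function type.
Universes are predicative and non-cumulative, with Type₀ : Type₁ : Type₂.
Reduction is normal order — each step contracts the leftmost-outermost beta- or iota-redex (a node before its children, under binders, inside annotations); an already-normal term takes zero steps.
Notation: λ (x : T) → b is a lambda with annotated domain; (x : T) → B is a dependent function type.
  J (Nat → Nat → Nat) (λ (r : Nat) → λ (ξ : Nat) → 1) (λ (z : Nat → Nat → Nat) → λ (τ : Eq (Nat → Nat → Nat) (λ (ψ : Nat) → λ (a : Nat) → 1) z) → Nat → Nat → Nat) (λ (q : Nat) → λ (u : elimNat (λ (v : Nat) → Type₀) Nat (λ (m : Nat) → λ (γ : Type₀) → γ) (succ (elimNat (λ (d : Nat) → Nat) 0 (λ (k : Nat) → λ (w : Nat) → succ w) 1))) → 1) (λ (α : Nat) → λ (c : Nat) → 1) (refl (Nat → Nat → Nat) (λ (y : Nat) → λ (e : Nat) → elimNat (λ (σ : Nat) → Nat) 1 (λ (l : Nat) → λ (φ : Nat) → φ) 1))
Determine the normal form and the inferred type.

normal form:
  λ (r : Nat) → λ (ξ : Nat) → 1
inferred type:
  Nat → Nat → Nat


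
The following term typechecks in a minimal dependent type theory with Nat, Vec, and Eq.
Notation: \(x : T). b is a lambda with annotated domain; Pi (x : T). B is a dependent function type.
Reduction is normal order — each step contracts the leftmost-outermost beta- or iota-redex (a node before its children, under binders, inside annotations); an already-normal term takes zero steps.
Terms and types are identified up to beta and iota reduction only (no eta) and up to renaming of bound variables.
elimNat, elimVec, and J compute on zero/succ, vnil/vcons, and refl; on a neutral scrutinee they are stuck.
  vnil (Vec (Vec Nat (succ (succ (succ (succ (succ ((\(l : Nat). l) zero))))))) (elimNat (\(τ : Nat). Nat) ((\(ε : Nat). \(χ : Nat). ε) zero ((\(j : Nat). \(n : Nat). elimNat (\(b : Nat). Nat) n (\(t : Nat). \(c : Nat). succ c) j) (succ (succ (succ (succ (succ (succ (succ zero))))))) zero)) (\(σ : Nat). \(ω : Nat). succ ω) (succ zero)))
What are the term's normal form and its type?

reduced normal form:
  vnil (Vec (Vec Nat (succ (succ (succ (succ (succ zero)))))) (succ zero))
the term's type:
  Vec (Vec (Vec Nat (succ (succ (succ (succ (succ zero)))))) (succ zero)) zero


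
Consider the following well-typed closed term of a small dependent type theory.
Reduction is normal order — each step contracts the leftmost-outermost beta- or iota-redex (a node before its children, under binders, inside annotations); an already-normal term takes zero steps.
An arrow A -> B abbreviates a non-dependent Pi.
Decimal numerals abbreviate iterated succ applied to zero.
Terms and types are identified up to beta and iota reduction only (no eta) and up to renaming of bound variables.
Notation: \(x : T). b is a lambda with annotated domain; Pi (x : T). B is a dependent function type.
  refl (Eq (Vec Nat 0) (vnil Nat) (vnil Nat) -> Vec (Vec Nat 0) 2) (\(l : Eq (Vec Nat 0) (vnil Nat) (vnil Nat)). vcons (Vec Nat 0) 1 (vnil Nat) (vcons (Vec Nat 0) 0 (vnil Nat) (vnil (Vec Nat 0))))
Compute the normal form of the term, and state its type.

resulting normal form:
  refl (Eq (Vec Nat 0) (vnil Nat) (vnil Nat) -> Vec (Vec Nat 0) 2) (\(l : Eq (Vec Nat 0) (vnil Nat) (vnil Nat)). vcons (Vec Nat 0) 1 (vnil Nat) (vcons (Vec Nat 0) 0 (vnil Nat) (vnil (Vec Nat 0))))
the term's type:
  Eq (Eq (Vec Nat 0) (vnil Nat) (vnil Nat) -> Vec (Vec Nat 0) 2) (\(l : Eq (Vec Nat 0) (vnil Nat) (vnil Nat)). vcons (Vec Nat 0) 1 (vnil Nat) (vcons (Vec Nat 0) 0 (vnil Nat) (vnil (Vec Nat 0)))) (\(w : Eq (Vec Nat 0) (vnil Nat) (vnil Nat)). vcons (Vec Nat 0) 1 (vnil Nat) (vcons (Vec Nat 0) 0 (vnil Nat) (vnil (Vec Nat 0))))
observation: no redex remains anywhere in the term; it is its own normal form.


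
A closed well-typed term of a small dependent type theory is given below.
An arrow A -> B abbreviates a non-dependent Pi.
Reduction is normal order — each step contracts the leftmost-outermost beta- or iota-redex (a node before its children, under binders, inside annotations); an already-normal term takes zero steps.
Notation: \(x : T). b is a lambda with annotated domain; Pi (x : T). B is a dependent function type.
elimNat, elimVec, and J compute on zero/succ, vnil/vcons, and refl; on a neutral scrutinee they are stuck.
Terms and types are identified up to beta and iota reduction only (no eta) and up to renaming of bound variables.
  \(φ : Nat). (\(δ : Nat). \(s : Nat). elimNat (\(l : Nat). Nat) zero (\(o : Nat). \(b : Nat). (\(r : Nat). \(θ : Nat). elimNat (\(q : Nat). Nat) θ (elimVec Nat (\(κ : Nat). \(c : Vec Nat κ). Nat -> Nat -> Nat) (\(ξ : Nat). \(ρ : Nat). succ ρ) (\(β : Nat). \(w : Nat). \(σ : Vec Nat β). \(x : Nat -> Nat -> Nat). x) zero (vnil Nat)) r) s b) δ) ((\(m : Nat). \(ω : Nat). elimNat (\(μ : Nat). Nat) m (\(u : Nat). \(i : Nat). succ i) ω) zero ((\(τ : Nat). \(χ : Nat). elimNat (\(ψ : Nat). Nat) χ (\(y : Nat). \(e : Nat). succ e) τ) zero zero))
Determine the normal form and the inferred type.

resulting normal form:
  \(φ : Nat). \(δ : Nat). zero
type:
  Nat -> Nat -> Nat
observation: normalization takes exactly 11 steps under the normal-order strategy.


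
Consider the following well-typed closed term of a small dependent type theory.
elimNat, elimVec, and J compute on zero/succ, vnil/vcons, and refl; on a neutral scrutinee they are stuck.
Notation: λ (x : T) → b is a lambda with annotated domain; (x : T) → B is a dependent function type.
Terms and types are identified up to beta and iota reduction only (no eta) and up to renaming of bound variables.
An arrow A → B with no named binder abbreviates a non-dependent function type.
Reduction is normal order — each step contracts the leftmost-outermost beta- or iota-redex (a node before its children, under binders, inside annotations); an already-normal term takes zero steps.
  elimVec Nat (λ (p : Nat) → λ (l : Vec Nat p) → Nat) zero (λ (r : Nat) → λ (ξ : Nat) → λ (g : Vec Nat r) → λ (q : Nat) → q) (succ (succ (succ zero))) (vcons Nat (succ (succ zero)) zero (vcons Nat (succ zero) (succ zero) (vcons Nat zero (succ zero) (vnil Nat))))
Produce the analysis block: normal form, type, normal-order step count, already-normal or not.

normal form:
  zero
the term's type:
  Nat
normal-order step count: 16
term was already normal: no
first redex: an elimVec iota-redex


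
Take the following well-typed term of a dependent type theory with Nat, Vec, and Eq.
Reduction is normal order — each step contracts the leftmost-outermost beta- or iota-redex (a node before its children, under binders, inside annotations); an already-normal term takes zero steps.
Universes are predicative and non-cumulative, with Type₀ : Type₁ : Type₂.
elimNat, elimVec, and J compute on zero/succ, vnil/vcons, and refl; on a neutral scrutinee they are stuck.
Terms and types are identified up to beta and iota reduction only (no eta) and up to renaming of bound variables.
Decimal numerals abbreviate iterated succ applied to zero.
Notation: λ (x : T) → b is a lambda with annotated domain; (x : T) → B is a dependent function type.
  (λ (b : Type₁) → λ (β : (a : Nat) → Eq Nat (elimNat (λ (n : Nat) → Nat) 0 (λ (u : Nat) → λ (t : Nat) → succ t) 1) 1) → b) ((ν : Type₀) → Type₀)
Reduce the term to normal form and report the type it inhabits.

normal form:
  λ (b : (β : Nat) → Eq Nat 1 1) → (a : Type₀) → Type₀
the term's type:
  (b : (β : Nat) → Eq Nat 1 1) → Type₁
observation: normalization takes exactly 5 steps under the normal-order strategy.


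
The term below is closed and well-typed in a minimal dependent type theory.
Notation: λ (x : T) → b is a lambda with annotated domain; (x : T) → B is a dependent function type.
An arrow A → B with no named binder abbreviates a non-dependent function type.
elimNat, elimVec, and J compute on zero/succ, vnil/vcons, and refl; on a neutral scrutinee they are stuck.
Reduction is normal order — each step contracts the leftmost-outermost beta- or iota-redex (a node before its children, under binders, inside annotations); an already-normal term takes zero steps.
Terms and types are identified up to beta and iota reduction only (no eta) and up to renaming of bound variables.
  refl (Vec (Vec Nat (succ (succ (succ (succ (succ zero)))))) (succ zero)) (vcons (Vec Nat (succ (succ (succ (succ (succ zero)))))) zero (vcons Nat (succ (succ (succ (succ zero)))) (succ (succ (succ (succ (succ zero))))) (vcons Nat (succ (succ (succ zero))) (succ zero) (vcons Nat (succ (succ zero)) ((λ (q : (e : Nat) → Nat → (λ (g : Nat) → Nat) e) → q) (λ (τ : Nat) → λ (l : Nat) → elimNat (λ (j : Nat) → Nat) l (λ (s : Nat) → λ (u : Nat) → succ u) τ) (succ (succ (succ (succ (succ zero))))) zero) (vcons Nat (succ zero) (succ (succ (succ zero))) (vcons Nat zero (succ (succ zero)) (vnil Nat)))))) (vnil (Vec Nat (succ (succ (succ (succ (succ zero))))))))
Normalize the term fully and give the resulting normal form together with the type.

resulting normal form:
  refl (Vec (Vec Nat (succ (succ (succ (succ (succ zero)))))) (succ zero)) (vcons (Vec Nat (succ (succ (succ (succ (succ zero)))))) zero (vcons Nat (succ (succ (succ (succ zero)))) (succ (succ (succ (succ (succ zero))))) (vcons Nat (succ (succ (succ zero))) (succ zero) (vcons Nat (succ (succ zero)) (succ (succ (succ (succ (succ zero))))) (vcons Nat (succ zero) (succ (succ (succ zero))) (vcons Nat zero (succ (succ zero)) (vnil Nat)))))) (vnil (Vec Nat (succ (succ (succ (succ (succ zero))))))))
type:
  Eq (Vec (Vec Nat (succ (succ (succ (succ (succ zero)))))) (succ zero)) (vcons (Vec Nat (succ (succ (succ (succ (succ zero)))))) zero (vcons Nat (succ (succ (succ (succ zero)))) (succ (succ (succ (succ (succ zero))))) (vcons Nat (succ (succ (succ zero))) (succ zero) (vcons Nat (succ (succ zero)) (succ (succ (succ (succ (succ zero))))) (vcons Nat (succ zero) (succ (succ (succ zero))) (vcons Nat zero (succ (succ zero)) (vnil Nat)))))) (vnil (Vec Nat (succ (succ (succ (succ (succ zero)))))))) (vcons (Vec Nat (succ (succ (succ (succ (succ zero)))))) zero (vcons Nat (succ (succ (succ (succ zero)))) (succ (succ (succ (succ (succ zero))))) (vcons Nat (succ (succ (succ zero))) (succ zero) (vcons Nat (succ (succ zero)) (succ (succ (succ (succ (succ zero))))) (vcons Nat (succ zero) (succ (succ (succ zero))) (vcons Nat zero (succ (succ zero)) (vnil Nat)))))) (vnil (Vec Nat (succ (succ (succ (succ (succ zero))))))))


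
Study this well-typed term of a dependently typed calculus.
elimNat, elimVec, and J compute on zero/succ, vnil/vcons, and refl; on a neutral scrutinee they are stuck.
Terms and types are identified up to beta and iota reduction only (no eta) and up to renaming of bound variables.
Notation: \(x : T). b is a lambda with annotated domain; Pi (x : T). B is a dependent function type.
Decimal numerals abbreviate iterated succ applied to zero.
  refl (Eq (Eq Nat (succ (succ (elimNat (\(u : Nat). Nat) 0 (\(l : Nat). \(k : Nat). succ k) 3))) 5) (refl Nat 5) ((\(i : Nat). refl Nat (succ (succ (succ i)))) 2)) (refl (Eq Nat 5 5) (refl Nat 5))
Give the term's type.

the term's type:
  Eq (Eq (Eq Nat 5 5) (refl Nat 5) (refl Nat 5)) (refl (Eq Nat 5 5) (refl Nat 5)) (refl (Eq Nat 5 5) (refl Nat 5))


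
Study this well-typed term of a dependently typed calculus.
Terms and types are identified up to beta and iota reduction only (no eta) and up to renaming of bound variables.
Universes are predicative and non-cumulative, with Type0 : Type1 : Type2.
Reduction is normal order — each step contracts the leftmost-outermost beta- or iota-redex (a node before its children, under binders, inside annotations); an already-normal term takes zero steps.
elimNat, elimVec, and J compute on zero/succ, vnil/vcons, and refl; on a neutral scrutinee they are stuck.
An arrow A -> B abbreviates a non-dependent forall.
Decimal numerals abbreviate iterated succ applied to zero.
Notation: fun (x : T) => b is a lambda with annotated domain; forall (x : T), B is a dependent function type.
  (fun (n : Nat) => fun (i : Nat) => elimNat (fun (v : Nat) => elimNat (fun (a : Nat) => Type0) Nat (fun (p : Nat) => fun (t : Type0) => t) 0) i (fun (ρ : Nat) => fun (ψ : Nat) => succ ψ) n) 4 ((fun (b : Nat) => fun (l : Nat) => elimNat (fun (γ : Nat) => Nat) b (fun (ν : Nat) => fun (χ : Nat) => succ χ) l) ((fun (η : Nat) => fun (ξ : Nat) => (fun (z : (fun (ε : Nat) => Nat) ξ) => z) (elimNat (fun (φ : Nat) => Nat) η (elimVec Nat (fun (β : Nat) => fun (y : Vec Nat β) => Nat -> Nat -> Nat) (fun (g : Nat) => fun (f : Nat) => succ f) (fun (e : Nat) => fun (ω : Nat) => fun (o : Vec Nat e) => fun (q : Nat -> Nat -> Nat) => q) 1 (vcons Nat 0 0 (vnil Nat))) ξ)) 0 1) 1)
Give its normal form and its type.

normal form:
  6
inferred type:
  Nat


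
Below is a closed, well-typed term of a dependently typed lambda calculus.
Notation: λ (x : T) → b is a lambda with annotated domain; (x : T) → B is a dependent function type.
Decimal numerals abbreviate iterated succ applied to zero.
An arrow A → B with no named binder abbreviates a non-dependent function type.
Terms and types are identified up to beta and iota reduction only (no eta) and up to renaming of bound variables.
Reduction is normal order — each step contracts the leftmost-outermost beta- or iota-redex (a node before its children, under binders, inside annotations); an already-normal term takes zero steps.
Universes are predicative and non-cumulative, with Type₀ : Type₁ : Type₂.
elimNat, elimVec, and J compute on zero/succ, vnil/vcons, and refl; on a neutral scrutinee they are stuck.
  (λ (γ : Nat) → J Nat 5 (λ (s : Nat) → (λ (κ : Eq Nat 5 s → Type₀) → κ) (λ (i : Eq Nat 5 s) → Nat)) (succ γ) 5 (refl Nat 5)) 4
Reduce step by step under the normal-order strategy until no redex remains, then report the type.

normal-order reduction:
  (λ (γ : Nat) → J Nat 5 (λ (s : Nat) → (λ (κ : Eq Nat 5 s → Type₀) → κ) (λ (i : Eq Nat 5 s) → Nat)) (succ γ) 5 (refl Nat 5)) 4
  ~> J Nat 5 (λ (γ : Nat) → (λ (s : Eq Nat 5 γ → Type₀) → s) (λ (κ : Eq Nat 5 γ) → Nat)) 5 5 (refl Nat 5)
  ~> 5
inferred type:
  Nat


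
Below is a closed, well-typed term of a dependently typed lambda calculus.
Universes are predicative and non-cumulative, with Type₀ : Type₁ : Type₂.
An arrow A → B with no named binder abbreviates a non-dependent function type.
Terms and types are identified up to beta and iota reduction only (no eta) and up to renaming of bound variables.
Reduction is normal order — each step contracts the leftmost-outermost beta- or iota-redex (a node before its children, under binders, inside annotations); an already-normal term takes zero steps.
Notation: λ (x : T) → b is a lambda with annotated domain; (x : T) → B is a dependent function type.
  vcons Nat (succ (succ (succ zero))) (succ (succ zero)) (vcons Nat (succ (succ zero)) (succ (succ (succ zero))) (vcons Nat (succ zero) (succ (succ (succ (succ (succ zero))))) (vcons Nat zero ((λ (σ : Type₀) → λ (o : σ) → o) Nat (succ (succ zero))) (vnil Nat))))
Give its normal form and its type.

resulting normal form:
  vcons Nat (succ (succ (succ zero))) (succ (succ zero)) (vcons Nat (succ (succ zero)) (succ (succ (succ zero))) (vcons Nat (succ zero) (succ (succ (succ (succ (succ zero))))) (vcons Nat zero (succ (succ zero)) (vnil Nat))))
the term's type:
  Vec Nat (succ (succ (succ (succ zero))))
observation: the term reaches its normal form after 2 normal-order steps.


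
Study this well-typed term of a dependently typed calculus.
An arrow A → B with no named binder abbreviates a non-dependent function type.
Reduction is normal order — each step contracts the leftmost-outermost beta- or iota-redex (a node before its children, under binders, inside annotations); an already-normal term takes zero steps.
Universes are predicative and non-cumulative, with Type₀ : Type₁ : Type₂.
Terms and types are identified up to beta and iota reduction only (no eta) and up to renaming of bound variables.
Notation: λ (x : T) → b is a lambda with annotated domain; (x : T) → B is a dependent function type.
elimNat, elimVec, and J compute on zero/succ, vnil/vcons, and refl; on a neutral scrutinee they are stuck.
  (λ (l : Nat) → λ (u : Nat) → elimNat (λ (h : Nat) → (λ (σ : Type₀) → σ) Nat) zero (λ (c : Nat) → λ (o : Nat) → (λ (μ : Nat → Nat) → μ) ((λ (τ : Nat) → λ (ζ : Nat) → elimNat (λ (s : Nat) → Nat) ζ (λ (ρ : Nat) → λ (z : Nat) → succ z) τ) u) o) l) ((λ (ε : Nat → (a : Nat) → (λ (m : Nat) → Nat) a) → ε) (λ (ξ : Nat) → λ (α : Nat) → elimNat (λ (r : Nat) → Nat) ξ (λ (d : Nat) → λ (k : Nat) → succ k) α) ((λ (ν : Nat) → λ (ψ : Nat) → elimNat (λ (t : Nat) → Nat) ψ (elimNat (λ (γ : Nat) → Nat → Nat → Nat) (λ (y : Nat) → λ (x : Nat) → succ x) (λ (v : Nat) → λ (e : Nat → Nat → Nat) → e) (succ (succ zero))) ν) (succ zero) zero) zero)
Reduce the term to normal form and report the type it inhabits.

resulting normal form:
  λ (l : Nat) → elimNat (λ (u : Nat) → Nat) zero (λ (h : Nat) → λ (σ : Nat) → succ σ) l
type:
  Nat → Nat


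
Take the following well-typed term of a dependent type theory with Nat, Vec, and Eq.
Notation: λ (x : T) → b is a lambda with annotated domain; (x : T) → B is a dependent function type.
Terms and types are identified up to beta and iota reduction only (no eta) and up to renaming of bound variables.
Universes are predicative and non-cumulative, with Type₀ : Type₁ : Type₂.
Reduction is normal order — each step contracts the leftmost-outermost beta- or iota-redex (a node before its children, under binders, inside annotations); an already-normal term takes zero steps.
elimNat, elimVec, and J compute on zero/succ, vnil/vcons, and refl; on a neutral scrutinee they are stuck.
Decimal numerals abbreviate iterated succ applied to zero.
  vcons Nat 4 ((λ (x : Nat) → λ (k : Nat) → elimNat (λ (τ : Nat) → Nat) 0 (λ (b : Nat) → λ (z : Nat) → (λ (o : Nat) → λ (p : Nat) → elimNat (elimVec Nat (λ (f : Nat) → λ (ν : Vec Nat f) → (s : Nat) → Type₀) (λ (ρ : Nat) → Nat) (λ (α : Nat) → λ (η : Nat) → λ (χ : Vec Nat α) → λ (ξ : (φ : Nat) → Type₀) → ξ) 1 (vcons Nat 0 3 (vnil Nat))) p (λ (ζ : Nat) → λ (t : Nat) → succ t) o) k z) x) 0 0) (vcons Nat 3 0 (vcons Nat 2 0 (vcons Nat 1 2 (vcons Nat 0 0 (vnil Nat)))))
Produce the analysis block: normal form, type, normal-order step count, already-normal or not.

reduced normal form:
  vcons Nat 4 0 (vcons Nat 3 0 (vcons Nat 2 0 (vcons Nat 1 2 (vcons Nat 0 0 (vnil Nat)))))
inferred type:
  Vec Nat 5
reduction steps (normal order): 3
already normal: no
first redex: a beta-redex


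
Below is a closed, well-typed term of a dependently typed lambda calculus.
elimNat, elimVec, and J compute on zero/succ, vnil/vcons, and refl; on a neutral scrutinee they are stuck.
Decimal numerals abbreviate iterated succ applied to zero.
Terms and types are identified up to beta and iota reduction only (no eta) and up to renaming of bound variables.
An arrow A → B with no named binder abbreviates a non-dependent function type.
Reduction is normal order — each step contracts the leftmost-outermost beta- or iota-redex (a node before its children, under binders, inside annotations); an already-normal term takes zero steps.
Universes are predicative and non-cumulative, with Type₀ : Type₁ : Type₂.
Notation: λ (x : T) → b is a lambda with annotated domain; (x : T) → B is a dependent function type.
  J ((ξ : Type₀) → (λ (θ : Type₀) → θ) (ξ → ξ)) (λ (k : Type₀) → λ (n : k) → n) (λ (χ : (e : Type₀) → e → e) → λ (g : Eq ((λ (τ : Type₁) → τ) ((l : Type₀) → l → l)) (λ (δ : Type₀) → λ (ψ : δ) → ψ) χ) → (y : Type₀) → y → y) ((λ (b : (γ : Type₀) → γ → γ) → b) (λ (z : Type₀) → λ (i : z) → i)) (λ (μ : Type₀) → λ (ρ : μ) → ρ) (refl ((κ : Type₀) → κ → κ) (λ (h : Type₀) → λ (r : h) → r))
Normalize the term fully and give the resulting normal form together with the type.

reduced normal form:
  λ (ξ : Type₀) → λ (θ : ξ) → θ
inferred type:
  (ξ : Type₀) → ξ → ξ
observation: normalization takes exactly 2 steps under the normal-order strategy.


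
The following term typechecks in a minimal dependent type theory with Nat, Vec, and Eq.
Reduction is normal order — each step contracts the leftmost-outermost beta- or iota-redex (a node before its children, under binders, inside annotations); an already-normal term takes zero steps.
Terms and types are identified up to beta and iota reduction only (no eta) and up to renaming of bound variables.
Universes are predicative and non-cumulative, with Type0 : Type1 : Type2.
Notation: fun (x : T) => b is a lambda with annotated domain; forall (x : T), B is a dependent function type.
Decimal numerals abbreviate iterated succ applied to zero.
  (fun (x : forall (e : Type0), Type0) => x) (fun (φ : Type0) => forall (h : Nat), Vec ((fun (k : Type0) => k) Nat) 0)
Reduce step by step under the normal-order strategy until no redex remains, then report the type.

normal-order reduction:
  (fun (x : forall (e : Type0), Type0) => x) (fun (φ : Type0) => forall (h : Nat), Vec ((fun (k : Type0) => k) Nat) 0)
  ~> fun (x : Type0) => forall (e : Nat), Vec ((fun (φ : Type0) => φ) Nat) 0
  ~> fun (x : Type0) => forall (e : Nat), Vec Nat 0
type:
  forall (x : Type0), Type0


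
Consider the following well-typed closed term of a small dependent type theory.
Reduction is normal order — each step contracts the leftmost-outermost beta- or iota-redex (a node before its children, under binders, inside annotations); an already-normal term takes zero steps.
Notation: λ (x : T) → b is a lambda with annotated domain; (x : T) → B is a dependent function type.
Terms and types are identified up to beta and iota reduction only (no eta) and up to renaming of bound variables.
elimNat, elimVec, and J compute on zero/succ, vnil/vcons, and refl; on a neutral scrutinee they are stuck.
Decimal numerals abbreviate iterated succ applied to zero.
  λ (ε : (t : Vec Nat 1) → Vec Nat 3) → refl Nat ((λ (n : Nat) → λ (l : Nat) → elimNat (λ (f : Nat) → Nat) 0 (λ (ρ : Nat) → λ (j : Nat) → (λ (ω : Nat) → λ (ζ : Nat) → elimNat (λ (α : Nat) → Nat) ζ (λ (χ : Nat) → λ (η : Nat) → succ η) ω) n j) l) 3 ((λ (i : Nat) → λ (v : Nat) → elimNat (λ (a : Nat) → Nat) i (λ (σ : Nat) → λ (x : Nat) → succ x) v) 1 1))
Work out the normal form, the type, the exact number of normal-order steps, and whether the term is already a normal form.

normal form:
  λ (ε : (t : Vec Nat 1) → Vec Nat 3) → refl Nat 6
inferred type:
  (ε : (t : Vec Nat 1) → Vec Nat 3) → Eq Nat 6 6
steps to reach normal form (normal order): 27
already normal: no
first contracted redex: a beta-redex


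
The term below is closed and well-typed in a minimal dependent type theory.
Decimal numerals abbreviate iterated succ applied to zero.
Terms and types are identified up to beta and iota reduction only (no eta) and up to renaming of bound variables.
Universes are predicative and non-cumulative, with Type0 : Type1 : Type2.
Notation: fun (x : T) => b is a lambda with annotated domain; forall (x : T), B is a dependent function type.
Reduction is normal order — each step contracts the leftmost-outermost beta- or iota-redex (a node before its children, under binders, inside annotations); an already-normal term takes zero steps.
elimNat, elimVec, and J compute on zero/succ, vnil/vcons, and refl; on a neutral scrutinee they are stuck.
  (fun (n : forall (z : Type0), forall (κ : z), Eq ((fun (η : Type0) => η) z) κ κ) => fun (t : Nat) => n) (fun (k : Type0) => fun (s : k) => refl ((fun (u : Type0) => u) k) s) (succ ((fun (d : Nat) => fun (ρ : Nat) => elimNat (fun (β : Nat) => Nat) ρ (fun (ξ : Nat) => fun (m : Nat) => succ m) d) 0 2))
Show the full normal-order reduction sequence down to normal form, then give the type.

normal-order reduction sequence:
  (fun (n : forall (z : Type0), forall (κ : z), Eq ((fun (η : Type0) => η) z) κ κ) => fun (t : Nat) => n) (fun (k : Type0) => fun (s : k) => refl ((fun (u : Type0) => u) k) s) (succ ((fun (d : Nat) => fun (ρ : Nat) => elimNat (fun (β : Nat) => Nat) ρ (fun (ξ : Nat) => fun (m : Nat) => succ m) d) 0 2))
  ~> (fun (n : Nat) => fun (z : Type0) => fun (κ : z) => refl ((fun (η : Type0) => η) z) κ) (succ ((fun (t : Nat) => fun (k : Nat) => elimNat (fun (s : Nat) => Nat) k (fun (u : Nat) => fun (d : Nat) => succ d) t) 0 2))
  ~> fun (n : Type0) => fun (z : n) => refl ((fun (κ : Type0) => κ) n) z
  ~> fun (n : Type0) => fun (z : n) => refl n z
inferred type:
  forall (n : Type0), forall (z : n), Eq n z z


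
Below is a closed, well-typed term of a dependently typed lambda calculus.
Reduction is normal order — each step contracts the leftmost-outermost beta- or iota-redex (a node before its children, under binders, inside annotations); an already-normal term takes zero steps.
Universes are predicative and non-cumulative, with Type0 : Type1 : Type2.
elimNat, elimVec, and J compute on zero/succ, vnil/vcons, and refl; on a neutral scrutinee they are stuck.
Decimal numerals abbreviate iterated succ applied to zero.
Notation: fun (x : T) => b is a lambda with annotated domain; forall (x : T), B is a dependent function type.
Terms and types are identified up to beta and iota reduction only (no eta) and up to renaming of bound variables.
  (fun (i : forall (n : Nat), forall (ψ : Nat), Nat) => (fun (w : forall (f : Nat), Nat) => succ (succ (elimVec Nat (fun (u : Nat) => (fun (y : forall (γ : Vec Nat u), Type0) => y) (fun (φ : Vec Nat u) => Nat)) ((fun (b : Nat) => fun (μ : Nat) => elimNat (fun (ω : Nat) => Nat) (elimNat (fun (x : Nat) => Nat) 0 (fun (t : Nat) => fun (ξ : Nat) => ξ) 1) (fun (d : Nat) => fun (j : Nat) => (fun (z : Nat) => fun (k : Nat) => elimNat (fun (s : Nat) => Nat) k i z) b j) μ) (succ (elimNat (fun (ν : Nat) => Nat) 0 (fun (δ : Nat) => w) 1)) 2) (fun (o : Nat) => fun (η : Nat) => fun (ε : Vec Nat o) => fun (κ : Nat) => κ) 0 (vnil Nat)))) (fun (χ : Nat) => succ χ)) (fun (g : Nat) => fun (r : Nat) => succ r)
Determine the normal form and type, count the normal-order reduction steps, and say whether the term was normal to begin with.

normal form:
  6
the term's type:
  Nat
reduction steps (normal order): 42
term was already normal: no
first contracted redex: a beta-redex


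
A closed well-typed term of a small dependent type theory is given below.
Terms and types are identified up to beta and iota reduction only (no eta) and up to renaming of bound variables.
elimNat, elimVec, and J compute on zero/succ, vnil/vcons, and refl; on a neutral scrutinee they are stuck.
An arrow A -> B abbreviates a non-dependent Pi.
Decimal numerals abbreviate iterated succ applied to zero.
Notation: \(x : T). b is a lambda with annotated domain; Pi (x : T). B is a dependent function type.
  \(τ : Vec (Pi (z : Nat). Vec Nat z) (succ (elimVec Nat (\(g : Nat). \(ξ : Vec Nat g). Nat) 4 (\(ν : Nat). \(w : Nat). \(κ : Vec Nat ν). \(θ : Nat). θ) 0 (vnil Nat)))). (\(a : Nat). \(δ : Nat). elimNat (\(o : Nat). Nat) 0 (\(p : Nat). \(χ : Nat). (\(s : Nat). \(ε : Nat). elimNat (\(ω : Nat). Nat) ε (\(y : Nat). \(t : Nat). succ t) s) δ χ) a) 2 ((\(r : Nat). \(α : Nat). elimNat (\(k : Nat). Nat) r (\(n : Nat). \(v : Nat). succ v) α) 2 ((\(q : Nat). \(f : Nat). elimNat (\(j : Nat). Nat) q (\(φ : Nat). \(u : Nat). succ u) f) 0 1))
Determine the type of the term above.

the term's type:
  Vec (Pi (τ : Nat). Vec Nat τ) 5 -> Nat


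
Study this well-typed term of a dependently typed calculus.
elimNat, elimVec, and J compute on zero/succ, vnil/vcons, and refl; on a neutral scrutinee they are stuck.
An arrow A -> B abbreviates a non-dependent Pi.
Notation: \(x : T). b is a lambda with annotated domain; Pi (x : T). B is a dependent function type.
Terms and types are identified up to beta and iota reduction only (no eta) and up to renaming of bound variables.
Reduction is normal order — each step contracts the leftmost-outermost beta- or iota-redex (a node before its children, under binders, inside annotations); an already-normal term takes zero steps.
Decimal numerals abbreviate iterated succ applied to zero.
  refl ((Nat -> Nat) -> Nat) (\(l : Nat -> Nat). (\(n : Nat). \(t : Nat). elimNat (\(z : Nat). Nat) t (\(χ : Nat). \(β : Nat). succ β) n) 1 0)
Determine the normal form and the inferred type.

reduced normal form:
  refl ((Nat -> Nat) -> Nat) (\(l : Nat -> Nat). 1)
the term's type:
  Eq ((Nat -> Nat) -> Nat) (\(l : Nat -> Nat). 1) (\(n : Nat -> Nat). 1)
observation: contracting a beta-redex first, the term normalizes in 6 steps.
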